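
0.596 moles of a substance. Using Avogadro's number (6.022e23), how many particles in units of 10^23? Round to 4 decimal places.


N = n * NA, then divide by 1e23 for the requested units.
N / 1e23 = n * 6.022
N / 1e23 = 0.596 * 6.022
N / 1e23 = 3.589112, rounded to 4 dp:

3.5891


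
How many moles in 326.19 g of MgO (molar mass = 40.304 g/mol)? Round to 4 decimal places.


n = mass / M
n = 326.19 / 40.304
n = 8.09324137 mol, rounded to 4 dp:

8.0932 mol


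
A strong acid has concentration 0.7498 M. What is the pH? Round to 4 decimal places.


A strong acid dissociates completely, so [H+] equals the given concentration.
pH = -log10([H+]) = -log10(0.7498)
pH = 0.12505456, rounded to 4 dp:

0.1251


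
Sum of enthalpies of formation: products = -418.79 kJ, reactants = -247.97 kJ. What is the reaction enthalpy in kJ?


dH_rxn = sum(dH_f products) - sum(dH_f reactants)
dH_rxn = -418.79 - (-247.97)
dH_rxn = -170.82 kJ:

-170.82 kJ


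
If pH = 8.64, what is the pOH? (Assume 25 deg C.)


At 25 deg C, pH + pOH = 14.
pOH = 14 - pH = 14 - 8.64
pOH = 5.36:

5.36


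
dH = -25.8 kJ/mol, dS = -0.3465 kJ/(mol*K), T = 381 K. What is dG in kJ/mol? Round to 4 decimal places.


Gibbs: dG = dH - T*dS (consistent units, dS already in kJ/(mol*K)).
T*dS = 381 * -0.3465 = -132.0165
dG = -25.8 - (-132.0165)
dG = 106.2165 kJ/mol, rounded to 4 dp:

106.2165 kJ/mol


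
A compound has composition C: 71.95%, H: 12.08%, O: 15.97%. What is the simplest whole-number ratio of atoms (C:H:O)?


Assume 100 g of compound, divide each mass% by atomic mass to get moles, then normalize by the smallest to get a raw atom ratio.
Moles per 100 g: C: 71.95/12.011 = 5.9903, H: 12.08/1.008 = 11.9841, O: 15.97/15.999 = 0.9982
Raw ratio (divide by min = 0.9982): C: 6.001, H: 12.006, O: 1.0
Multiply by 1 to clear fractions: C: 6.001 ~= 6, H: 12.006 ~= 12, O: 1.0 ~= 1
Reduce by GCD to get the simplest whole-number ratio:

6:12:1


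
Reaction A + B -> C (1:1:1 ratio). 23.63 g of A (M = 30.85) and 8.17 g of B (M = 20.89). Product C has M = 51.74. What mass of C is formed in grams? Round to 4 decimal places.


Find moles of each reactant; the smaller value is the limiting reagent in a 1:1:1 reaction, so moles_C equals moles of the limiter.
n_A = mass_A / M_A = 23.63 / 30.85 = 0.765964 mol
n_B = mass_B / M_B = 8.17 / 20.89 = 0.391096 mol
Limiting reagent: B (smaller), n_limiting = 0.391096 mol
mass_C = n_limiting * M_C = 0.391096 * 51.74
mass_C = 20.23530704 g, rounded to 4 dp:

20.2353 g


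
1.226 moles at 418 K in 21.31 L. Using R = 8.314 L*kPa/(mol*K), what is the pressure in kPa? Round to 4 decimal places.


PV = nRT, solve for P = nRT / V.
nRT = 1.226 * 8.314 * 418 = 4260.659
P = 4260.659 / 21.31
P = 199.9370718 kPa, rounded to 4 dp:

199.9371 kPa


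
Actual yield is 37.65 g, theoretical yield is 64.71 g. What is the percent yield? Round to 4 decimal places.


% yield = 100 * actual / theoretical
% yield = 100 * 37.65 / 64.71
% yield = 58.1826611 %, rounded to 4 dp:

58.1827 %


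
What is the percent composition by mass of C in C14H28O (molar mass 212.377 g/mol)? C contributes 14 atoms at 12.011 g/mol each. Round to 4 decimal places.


pct = 100 * (n_elem * M_elem) / M_total
mass_contribution = 14 * 12.011 = 168.154 g/mol
pct = 100 * 168.154 / 212.377
pct = 79.1771237 %, rounded to 4 dp:

79.1771 %


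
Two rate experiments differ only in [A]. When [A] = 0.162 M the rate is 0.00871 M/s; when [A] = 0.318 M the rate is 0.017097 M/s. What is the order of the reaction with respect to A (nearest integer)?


Rate is proportional to [A]^n, so rate2/rate1 = ([A]2/[A]1)^n. Take logs to solve for n.
rate2/rate1 = 0.017097 / 0.00871 = 1.9629
[A]2/[A]1 = 0.318 / 0.162 = 1.963
n = ln(1.9629) / ln(1.963) = 1.0
Nearest integer order:

1


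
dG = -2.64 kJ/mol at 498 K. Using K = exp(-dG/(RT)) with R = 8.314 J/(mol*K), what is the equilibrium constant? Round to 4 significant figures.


dG is in kJ/mol; multiply by 1000 to match R in J/(mol*K).
RT = 8.314 * 498 = 4140.372 J/mol
exponent = -dG*1000 / (RT) = -(-2.64*1000) / 4140.372 = 0.63762387
K = exp(0.63762387)
K = 1.8919799, rounded to 4 significant figures:

1.892


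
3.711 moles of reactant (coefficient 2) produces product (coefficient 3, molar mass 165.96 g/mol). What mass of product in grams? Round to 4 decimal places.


Use the coefficient ratio to convert reactant moles to product moles, then multiply by the product's molar mass.
moles_P = moles_R * (coeff_P / coeff_R) = 3.711 * (3/2) = 5.5665
mass_P = moles_P * M_P = 5.5665 * 165.96
mass_P = 923.81634 g, rounded to 4 dp:

923.8163 g


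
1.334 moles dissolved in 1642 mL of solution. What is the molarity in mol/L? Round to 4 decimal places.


Convert volume to liters: V_L = V_mL / 1000.
V_L = 1642 / 1000 = 1.642 L
M = n / V_L = 1.334 / 1.642
M = 0.81242387 mol/L, rounded to 4 dp:

0.8124 mol/L


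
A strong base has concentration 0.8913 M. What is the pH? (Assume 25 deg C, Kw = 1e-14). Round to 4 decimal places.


A strong base dissociates completely, so [OH-] equals the given concentration.
pOH = -log10([OH-]) = -log10(0.8913) = 0.049976
pH = 14 - pOH = 14 - 0.049976
pH = 13.950024, rounded to 4 dp:

13.9500


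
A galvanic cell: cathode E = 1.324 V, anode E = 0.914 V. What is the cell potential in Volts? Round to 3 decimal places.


Standard cell potential: E_cell = E_cathode - E_anode.
E_cell = 1.324 - (0.914)
E_cell = 0.41 V, rounded to 3 dp:

0.410 V


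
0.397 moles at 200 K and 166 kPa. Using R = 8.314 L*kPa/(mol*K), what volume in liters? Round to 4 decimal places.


PV = nRT, solve for V = nRT / P.
nRT = 0.397 * 8.314 * 200 = 660.1316
V = 660.1316 / 166
V = 3.97669639 L, rounded to 4 dp:

3.9767 L


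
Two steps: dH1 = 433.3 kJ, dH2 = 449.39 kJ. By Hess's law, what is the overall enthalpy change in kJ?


Hess's law: enthalpy is a state function, so add the step enthalpies.
dH_total = dH1 + dH2 = 433.3 + (449.39)
dH_total = 882.69 kJ:

882.69 kJ


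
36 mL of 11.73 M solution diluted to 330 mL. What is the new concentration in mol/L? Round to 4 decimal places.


Dilution: M1*V1 = M2*V2, solve for M2.
M2 = M1*V1 / V2
M2 = 11.73 * 36 / 330
M2 = 422.28 / 330
M2 = 1.27963636 mol/L, rounded to 4 dp:

1.2796 mol/L


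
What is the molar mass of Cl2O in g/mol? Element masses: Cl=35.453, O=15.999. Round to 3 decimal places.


M = sum(count * atomic_mass) over atoms.
M = 2*35.453 + 1*15.999
M = 70.906 + 15.999
M = 86.905 g/mol, rounded to 3 dp:

86.905 g/mol


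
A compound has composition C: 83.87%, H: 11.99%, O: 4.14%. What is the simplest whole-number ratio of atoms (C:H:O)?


Assume 100 g of compound, divide each mass% by atomic mass to get moles, then normalize by the smallest to get a raw atom ratio.
Moles per 100 g: C: 83.87/12.011 = 6.9828, H: 11.99/1.008 = 11.8948, O: 4.14/15.999 = 0.2588
Raw ratio (divide by min = 0.2588): C: 26.985, H: 45.968, O: 1.0
Multiply by 1 to clear fractions: C: 26.985 ~= 27, H: 45.968 ~= 46, O: 1.0 ~= 1
Reduce by GCD to get the simplest whole-number ratio:

27:46:1


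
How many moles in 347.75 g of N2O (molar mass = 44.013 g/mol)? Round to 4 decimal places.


n = mass / M
n = 347.75 / 44.013
n = 7.90107468 mol, rounded to 4 dp:

7.9011 mol


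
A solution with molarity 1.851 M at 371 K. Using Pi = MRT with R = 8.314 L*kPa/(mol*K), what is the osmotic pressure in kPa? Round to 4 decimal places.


Osmotic pressure (van't Hoff): Pi = M*R*T.
RT = 8.314 * 371 = 3084.494
Pi = 1.851 * 3084.494
Pi = 5709.398394 kPa, rounded to 4 dp:

5709.3984 kPa


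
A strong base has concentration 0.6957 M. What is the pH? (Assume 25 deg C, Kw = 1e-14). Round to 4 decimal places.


A strong base dissociates completely, so [OH-] equals the given concentration.
pOH = -log10([OH-]) = -log10(0.6957) = 0.157578
pH = 14 - pOH = 14 - 0.157578
pH = 13.842422, rounded to 4 dp:

13.8424


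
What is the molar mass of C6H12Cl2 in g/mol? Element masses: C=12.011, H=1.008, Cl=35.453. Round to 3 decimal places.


M = sum(count * atomic_mass) over atoms.
M = 6*12.011 + 12*1.008 + 2*35.453
M = 72.066 + 12.096 + 70.906
M = 155.068 g/mol, rounded to 3 dp:

155.068 g/mol


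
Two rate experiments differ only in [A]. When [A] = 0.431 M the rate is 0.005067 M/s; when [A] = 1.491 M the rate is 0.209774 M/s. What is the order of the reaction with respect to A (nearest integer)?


Rate is proportional to [A]^n, so rate2/rate1 = ([A]2/[A]1)^n. Take logs to solve for n.
rate2/rate1 = 0.209774 / 0.005067 = 41.4
[A]2/[A]1 = 1.491 / 0.431 = 3.4594
n = ln(41.4) / ln(3.4594) = 3.0
Nearest integer order:

3


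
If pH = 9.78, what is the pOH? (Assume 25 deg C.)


At 25 deg C, pH + pOH = 14.
pOH = 14 - pH = 14 - 9.78
pOH = 4.22:

4.22


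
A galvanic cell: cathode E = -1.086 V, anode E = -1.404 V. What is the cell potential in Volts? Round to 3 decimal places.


Standard cell potential: E_cell = E_cathode - E_anode.
E_cell = -1.086 - (-1.404)
E_cell = 0.318 V, rounded to 3 dp:

0.318 V


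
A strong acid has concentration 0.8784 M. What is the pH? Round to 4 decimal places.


A strong acid dissociates completely, so [H+] equals the given concentration.
pH = -log10([H+]) = -log10(0.8784)
pH = 0.05630767, rounded to 4 dp:

0.0563


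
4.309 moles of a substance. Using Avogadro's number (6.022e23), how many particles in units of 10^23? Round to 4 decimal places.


N = n * NA, then divide by 1e23 for the requested units.
N / 1e23 = n * 6.022
N / 1e23 = 4.309 * 6.022
N / 1e23 = 25.948798, rounded to 4 dp:

25.9488


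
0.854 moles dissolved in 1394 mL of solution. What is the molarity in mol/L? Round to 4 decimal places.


Convert volume to liters: V_L = V_mL / 1000.
V_L = 1394 / 1000 = 1.394 L
M = n / V_L = 0.854 / 1.394
M = 0.61262554 mol/L, rounded to 4 dp:

0.6126 mol/L


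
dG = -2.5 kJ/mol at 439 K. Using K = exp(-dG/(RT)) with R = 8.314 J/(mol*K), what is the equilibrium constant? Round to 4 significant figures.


dG is in kJ/mol; multiply by 1000 to match R in J/(mol*K).
RT = 8.314 * 439 = 3649.846 J/mol
exponent = -dG*1000 / (RT) = -(-2.5*1000) / 3649.846 = 0.68496041
K = exp(0.68496041)
K = 1.9836933, rounded to 4 significant figures:

1.984


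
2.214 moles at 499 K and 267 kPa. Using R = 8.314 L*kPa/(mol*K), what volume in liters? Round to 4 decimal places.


PV = nRT, solve for V = nRT / P.
nRT = 2.214 * 8.314 * 499 = 9185.1908
V = 9185.1908 / 267
V = 34.40146367 L, rounded to 4 dp:

34.4015 L


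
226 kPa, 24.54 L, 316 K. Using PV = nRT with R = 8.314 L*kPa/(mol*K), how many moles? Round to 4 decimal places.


PV = nRT, solve for n = PV / (RT).
PV = 226 * 24.54 = 5546.04
RT = 8.314 * 316 = 2627.224
n = 5546.04 / 2627.224
n = 2.11098863 mol, rounded to 4 dp:

2.1110 mol


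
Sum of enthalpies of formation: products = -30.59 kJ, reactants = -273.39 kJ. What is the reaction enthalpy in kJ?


dH_rxn = sum(dH_f products) - sum(dH_f reactants)
dH_rxn = -30.59 - (-273.39)
dH_rxn = 242.8 kJ:

242.80 kJ


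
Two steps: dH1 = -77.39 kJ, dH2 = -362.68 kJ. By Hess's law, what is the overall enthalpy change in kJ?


Hess's law: enthalpy is a state function, so add the step enthalpies.
dH_total = dH1 + dH2 = -77.39 + (-362.68)
dH_total = -440.07 kJ:

-440.07 kJ


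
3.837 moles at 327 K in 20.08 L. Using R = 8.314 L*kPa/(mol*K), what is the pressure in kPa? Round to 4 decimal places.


PV = nRT, solve for P = nRT / V.
nRT = 3.837 * 8.314 * 327 = 10431.5675
P = 10431.5675 / 20.08
P = 519.50037351 kPa, rounded to 4 dp:

519.5004 kPa


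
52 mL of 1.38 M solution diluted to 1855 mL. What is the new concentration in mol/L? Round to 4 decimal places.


Dilution: M1*V1 = M2*V2, solve for M2.
M2 = M1*V1 / V2
M2 = 1.38 * 52 / 1855
M2 = 71.76 / 1855
M2 = 0.03868464 mol/L, rounded to 4 dp:

0.0387 mol/L


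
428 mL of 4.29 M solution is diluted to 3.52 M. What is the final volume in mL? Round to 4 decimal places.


Dilution: M1*V1 = M2*V2, solve for V2.
V2 = M1*V1 / M2
V2 = 4.29 * 428 / 3.52
V2 = 1836.12 / 3.52
V2 = 521.625 mL, rounded to 4 dp:

521.6250 mL


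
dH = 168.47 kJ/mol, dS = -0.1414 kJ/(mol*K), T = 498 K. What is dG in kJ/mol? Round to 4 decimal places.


Gibbs: dG = dH - T*dS (consistent units, dS already in kJ/(mol*K)).
T*dS = 498 * -0.1414 = -70.4172
dG = 168.47 - (-70.4172)
dG = 238.8872 kJ/mol, rounded to 4 dp:

238.8872 kJ/mol


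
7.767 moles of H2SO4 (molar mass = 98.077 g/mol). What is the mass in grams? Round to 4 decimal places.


mass = n * M
mass = 7.767 * 98.077
mass = 761.764059 g, rounded to 4 dp:

761.7641 g


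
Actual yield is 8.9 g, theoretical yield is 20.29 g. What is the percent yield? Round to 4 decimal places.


% yield = 100 * actual / theoretical
% yield = 100 * 8.9 / 20.29
% yield = 43.8639724 %, rounded to 4 dp:

43.8640 %


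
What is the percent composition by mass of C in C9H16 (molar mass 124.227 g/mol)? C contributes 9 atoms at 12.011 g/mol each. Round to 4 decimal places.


pct = 100 * (n_elem * M_elem) / M_total
mass_contribution = 9 * 12.011 = 108.099 g/mol
pct = 100 * 108.099 / 124.227
pct = 87.01731508 %, rounded to 4 dp:

87.0173 %


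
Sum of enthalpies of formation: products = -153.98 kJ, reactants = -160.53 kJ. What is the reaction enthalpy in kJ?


dH_rxn = sum(dH_f products) - sum(dH_f reactants)
dH_rxn = -153.98 - (-160.53)
dH_rxn = 6.55 kJ:

6.55 kJ


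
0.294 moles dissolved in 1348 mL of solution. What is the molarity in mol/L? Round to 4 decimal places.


Convert volume to liters: V_L = V_mL / 1000.
V_L = 1348 / 1000 = 1.348 L
M = n / V_L = 0.294 / 1.348
M = 0.21810089 mol/L, rounded to 4 dp:

0.2181 mol/L


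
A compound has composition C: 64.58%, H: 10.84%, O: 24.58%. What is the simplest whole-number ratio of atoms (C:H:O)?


Assume 100 g of compound, divide each mass% by atomic mass to get moles, then normalize by the smallest to get a raw atom ratio.
Moles per 100 g: C: 64.58/12.011 = 5.3767, H: 10.84/1.008 = 10.754, O: 24.58/15.999 = 1.5363
Raw ratio (divide by min = 1.5363): C: 3.5, H: 7.0, O: 1.0
Multiply by 2 to clear fractions: C: 6.999 ~= 7, H: 13.999 ~= 14, O: 2.0 ~= 2
Reduce by GCD to get the simplest whole-number ratio:

7:14:2


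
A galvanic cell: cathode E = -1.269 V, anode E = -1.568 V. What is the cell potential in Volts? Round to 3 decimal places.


Standard cell potential: E_cell = E_cathode - E_anode.
E_cell = -1.269 - (-1.568)
E_cell = 0.299 V, rounded to 3 dp:

0.299 V


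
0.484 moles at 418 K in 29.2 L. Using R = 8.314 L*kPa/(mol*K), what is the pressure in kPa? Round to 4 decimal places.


PV = nRT, solve for P = nRT / V.
nRT = 0.484 * 8.314 * 418 = 1682.022
P = 1682.022 / 29.2
P = 57.60349315 kPa, rounded to 4 dp:

57.6035 kPa


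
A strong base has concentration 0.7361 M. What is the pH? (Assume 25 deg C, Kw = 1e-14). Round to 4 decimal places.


A strong base dissociates completely, so [OH-] equals the given concentration.
pOH = -log10([OH-]) = -log10(0.7361) = 0.133063
pH = 14 - pOH = 14 - 0.133063
pH = 13.866937, rounded to 4 dp:

13.8669


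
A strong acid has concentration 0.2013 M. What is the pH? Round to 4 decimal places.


A strong acid dissociates completely, so [H+] equals the given concentration.
pH = -log10([H+]) = -log10(0.2013)
pH = 0.69615623, rounded to 4 dp:

0.6962


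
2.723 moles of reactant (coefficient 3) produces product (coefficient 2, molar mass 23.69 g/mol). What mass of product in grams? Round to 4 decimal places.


Use the coefficient ratio to convert reactant moles to product moles, then multiply by the product's molar mass.
moles_P = moles_R * (coeff_P / coeff_R) = 2.723 * (2/3) = 1.815333
mass_P = moles_P * M_P = 1.815333 * 23.69
mass_P = 43.00523877 g, rounded to 4 dp:

43.0052 g


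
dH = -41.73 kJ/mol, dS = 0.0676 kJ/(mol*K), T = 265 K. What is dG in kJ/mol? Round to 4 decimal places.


Gibbs: dG = dH - T*dS (consistent units, dS already in kJ/(mol*K)).
T*dS = 265 * 0.0676 = 17.914
dG = -41.73 - (17.914)
dG = -59.644 kJ/mol, rounded to 4 dp:

-59.6440 kJ/mol


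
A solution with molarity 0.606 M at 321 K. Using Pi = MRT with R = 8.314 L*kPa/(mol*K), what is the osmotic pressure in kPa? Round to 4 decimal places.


Osmotic pressure (van't Hoff): Pi = M*R*T.
RT = 8.314 * 321 = 2668.794
Pi = 0.606 * 2668.794
Pi = 1617.289164 kPa, rounded to 4 dp:

1617.2892 kPa


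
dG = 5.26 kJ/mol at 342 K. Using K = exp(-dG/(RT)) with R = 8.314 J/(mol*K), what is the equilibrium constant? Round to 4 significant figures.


dG is in kJ/mol; multiply by 1000 to match R in J/(mol*K).
RT = 8.314 * 342 = 2843.388 J/mol
exponent = -dG*1000 / (RT) = -(5.26*1000) / 2843.388 = -1.84990582
K = exp(-1.84990582)
K = 0.15725198, rounded to 4 significant figures:

0.1573


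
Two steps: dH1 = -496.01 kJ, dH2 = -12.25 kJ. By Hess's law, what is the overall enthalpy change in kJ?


Hess's law: enthalpy is a state function, so add the step enthalpies.
dH_total = dH1 + dH2 = -496.01 + (-12.25)
dH_total = -508.26 kJ:

-508.26 kJ


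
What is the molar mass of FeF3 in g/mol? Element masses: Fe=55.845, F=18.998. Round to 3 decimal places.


M = sum(count * atomic_mass) over atoms.
M = 1*55.845 + 3*18.998
M = 55.845 + 56.994
M = 112.839 g/mol, rounded to 3 dp:

112.839 g/mol


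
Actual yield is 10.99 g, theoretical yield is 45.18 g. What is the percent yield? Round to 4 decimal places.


% yield = 100 * actual / theoretical
% yield = 100 * 10.99 / 45.18
% yield = 24.32492253 %, rounded to 4 dp:

24.3249 %


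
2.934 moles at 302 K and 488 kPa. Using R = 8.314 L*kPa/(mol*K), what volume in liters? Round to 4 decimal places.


PV = nRT, solve for V = nRT / P.
nRT = 2.934 * 8.314 * 302 = 7366.7694
V = 7366.7694 / 488
V = 15.09583893 L, rounded to 4 dp:

15.0958 L


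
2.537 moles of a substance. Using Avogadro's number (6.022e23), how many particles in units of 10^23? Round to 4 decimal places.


N = n * NA, then divide by 1e23 for the requested units.
N / 1e23 = n * 6.022
N / 1e23 = 2.537 * 6.022
N / 1e23 = 15.277814, rounded to 4 dp:

15.2778


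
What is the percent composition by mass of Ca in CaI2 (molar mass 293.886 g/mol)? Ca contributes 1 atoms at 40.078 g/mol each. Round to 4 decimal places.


pct = 100 * (n_elem * M_elem) / M_total
mass_contribution = 1 * 40.078 = 40.078 g/mol
pct = 100 * 40.078 / 293.886
pct = 13.63726071 %, rounded to 4 dp:

13.6373 %


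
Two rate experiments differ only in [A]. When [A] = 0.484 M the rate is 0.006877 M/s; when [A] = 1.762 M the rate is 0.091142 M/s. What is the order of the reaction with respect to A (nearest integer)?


Rate is proportional to [A]^n, so rate2/rate1 = ([A]2/[A]1)^n. Take logs to solve for n.
rate2/rate1 = 0.091142 / 0.006877 = 13.2532
[A]2/[A]1 = 1.762 / 0.484 = 3.6405
n = ln(13.2532) / ln(3.6405) = 2.0
Nearest integer order:

2


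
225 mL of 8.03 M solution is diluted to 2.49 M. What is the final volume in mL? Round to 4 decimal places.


Dilution: M1*V1 = M2*V2, solve for V2.
V2 = M1*V1 / M2
V2 = 8.03 * 225 / 2.49
V2 = 1806.75 / 2.49
V2 = 725.60240964 mL, rounded to 4 dp:

725.6024 mL


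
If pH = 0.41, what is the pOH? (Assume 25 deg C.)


At 25 deg C, pH + pOH = 14.
pOH = 14 - pH = 14 - 0.41
pOH = 13.59:

13.59


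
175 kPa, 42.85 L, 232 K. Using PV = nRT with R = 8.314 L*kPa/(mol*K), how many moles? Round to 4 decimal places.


PV = nRT, solve for n = PV / (RT).
PV = 175 * 42.85 = 7498.75
RT = 8.314 * 232 = 1928.848
n = 7498.75 / 1928.848
n = 3.88768322 mol, rounded to 4 dp:

3.8877 mol


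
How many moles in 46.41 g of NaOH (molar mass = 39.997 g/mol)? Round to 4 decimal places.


n = mass / M
n = 46.41 / 39.997
n = 1.16033703 mol, rounded to 4 dp:

1.1603 mol


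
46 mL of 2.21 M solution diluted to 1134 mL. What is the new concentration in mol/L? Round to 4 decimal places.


Dilution: M1*V1 = M2*V2, solve for M2.
M2 = M1*V1 / V2
M2 = 2.21 * 46 / 1134
M2 = 101.66 / 1134
M2 = 0.08964727 mol/L, rounded to 4 dp:

0.0896 mol/L


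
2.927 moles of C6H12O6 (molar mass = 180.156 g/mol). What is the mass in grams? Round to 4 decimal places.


mass = n * M
mass = 2.927 * 180.156
mass = 527.316612 g, rounded to 4 dp:

527.3166 g


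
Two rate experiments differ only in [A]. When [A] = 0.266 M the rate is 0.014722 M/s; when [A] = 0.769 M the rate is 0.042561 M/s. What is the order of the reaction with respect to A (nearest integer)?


Rate is proportional to [A]^n, so rate2/rate1 = ([A]2/[A]1)^n. Take logs to solve for n.
rate2/rate1 = 0.042561 / 0.014722 = 2.891
[A]2/[A]1 = 0.769 / 0.266 = 2.891
n = ln(2.891) / ln(2.891) = 1.0
Nearest integer order:

1


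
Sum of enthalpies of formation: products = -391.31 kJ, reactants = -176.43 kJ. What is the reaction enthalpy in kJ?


dH_rxn = sum(dH_f products) - sum(dH_f reactants)
dH_rxn = -391.31 - (-176.43)
dH_rxn = -214.88 kJ:

-214.88 kJ


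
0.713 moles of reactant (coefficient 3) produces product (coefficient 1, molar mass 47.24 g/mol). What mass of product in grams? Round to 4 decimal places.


Use the coefficient ratio to convert reactant moles to product moles, then multiply by the product's molar mass.
moles_P = moles_R * (coeff_P / coeff_R) = 0.713 * (1/3) = 0.237667
mass_P = moles_P * M_P = 0.237667 * 47.24
mass_P = 11.22738908 g, rounded to 4 dp:

11.2274 g


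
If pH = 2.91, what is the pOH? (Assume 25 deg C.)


At 25 deg C, pH + pOH = 14.
pOH = 14 - pH = 14 - 2.91
pOH = 11.09:

11.09


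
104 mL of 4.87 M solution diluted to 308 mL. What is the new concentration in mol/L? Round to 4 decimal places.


Dilution: M1*V1 = M2*V2, solve for M2.
M2 = M1*V1 / V2
M2 = 4.87 * 104 / 308
M2 = 506.48 / 308
M2 = 1.64441558 mol/L, rounded to 4 dp:

1.6444 mol/L


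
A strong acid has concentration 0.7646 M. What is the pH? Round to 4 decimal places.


A strong acid dissociates completely, so [H+] equals the given concentration.
pH = -log10([H+]) = -log10(0.7646)
pH = 0.11656571, rounded to 4 dp:

0.1166


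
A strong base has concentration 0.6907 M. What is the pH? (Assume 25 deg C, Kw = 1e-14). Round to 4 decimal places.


A strong base dissociates completely, so [OH-] equals the given concentration.
pOH = -log10([OH-]) = -log10(0.6907) = 0.160711
pH = 14 - pOH = 14 - 0.160711
pH = 13.839289, rounded to 4 dp:

13.8393


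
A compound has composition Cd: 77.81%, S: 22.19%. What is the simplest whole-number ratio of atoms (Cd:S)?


Assume 100 g of compound, divide each mass% by atomic mass to get moles, then normalize by the smallest to get a raw atom ratio.
Moles per 100 g: Cd: 77.81/112.414 = 0.6922, S: 22.19/32.065 = 0.692
Raw ratio (divide by min = 0.692): Cd: 1.0, S: 1.0
Multiply by 1 to clear fractions: Cd: 1.0 ~= 1, S: 1.0 ~= 1
Reduce by GCD to get the simplest whole-number ratio:

1:1


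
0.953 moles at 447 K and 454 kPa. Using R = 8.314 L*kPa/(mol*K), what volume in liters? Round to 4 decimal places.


PV = nRT, solve for V = nRT / P.
nRT = 0.953 * 8.314 * 447 = 3541.6892
V = 3541.6892 / 454
V = 7.80107753 L, rounded to 4 dp:

7.8011 L


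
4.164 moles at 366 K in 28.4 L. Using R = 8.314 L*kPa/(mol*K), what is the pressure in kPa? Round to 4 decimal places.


PV = nRT, solve for P = nRT / V.
nRT = 4.164 * 8.314 * 366 = 12670.7355
P = 12670.7355 / 28.4
P = 446.15265845 kPa, rounded to 4 dp:

446.1527 kPa


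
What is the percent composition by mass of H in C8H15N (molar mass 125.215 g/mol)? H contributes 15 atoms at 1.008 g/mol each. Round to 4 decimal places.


pct = 100 * (n_elem * M_elem) / M_total
mass_contribution = 15 * 1.008 = 15.12 g/mol
pct = 100 * 15.12 / 125.215
pct = 12.0752306 %, rounded to 4 dp:

12.0752 %


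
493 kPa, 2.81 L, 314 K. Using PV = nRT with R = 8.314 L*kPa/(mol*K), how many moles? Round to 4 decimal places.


PV = nRT, solve for n = PV / (RT).
PV = 493 * 2.81 = 1385.33
RT = 8.314 * 314 = 2610.596
n = 1385.33 / 2610.596
n = 0.5306566 mol, rounded to 4 dp:

0.5307 mol


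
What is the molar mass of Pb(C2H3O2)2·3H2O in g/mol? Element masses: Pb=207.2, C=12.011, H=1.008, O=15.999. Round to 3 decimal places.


M = sum(count * atomic_mass) over atoms.
M = 1*207.2 + 4*12.011 + 12*1.008 + 7*15.999
M = 207.2 + 48.044 + 12.096 + 111.993
M = 379.333 g/mol, rounded to 3 dp:

379.333 g/mol


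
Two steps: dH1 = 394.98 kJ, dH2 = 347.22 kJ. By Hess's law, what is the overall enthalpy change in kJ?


Hess's law: enthalpy is a state function, so add the step enthalpies.
dH_total = dH1 + dH2 = 394.98 + (347.22)
dH_total = 742.2 kJ:

742.20 kJ


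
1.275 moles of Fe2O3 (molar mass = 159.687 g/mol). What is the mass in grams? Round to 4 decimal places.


mass = n * M
mass = 1.275 * 159.687
mass = 203.600925 g, rounded to 4 dp:

203.6009 g


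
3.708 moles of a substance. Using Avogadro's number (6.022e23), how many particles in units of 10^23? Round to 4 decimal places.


N = n * NA, then divide by 1e23 for the requested units.
N / 1e23 = n * 6.022
N / 1e23 = 3.708 * 6.022
N / 1e23 = 22.329576, rounded to 4 dp:

22.3296


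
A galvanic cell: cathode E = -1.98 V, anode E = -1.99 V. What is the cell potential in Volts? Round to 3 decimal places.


Standard cell potential: E_cell = E_cathode - E_anode.
E_cell = -1.98 - (-1.99)
E_cell = 0.01 V, rounded to 3 dp:

0.010 V


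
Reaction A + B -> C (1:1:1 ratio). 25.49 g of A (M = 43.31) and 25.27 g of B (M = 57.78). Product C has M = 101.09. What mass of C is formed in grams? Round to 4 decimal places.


Find moles of each reactant; the smaller value is the limiting reagent in a 1:1:1 reaction, so moles_C equals moles of the limiter.
n_A = mass_A / M_A = 25.49 / 43.31 = 0.588548 mol
n_B = mass_B / M_B = 25.27 / 57.78 = 0.437349 mol
Limiting reagent: B (smaller), n_limiting = 0.437349 mol
mass_C = n_limiting * M_C = 0.437349 * 101.09
mass_C = 44.21161041 g, rounded to 4 dp:

44.2116 g


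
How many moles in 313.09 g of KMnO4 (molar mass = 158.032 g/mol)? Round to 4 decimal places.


n = mass / M
n = 313.09 / 158.032
n = 1.98118103 mol, rounded to 4 dp:

1.9812 mol


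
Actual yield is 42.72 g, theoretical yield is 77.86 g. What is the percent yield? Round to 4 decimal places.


% yield = 100 * actual / theoretical
% yield = 100 * 42.72 / 77.86
% yield = 54.86771128 %, rounded to 4 dp:

54.8677 %


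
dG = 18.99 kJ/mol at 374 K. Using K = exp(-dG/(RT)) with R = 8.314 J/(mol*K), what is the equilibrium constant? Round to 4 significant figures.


dG is in kJ/mol; multiply by 1000 to match R in J/(mol*K).
RT = 8.314 * 374 = 3109.436 J/mol
exponent = -dG*1000 / (RT) = -(18.99*1000) / 3109.436 = -6.10721687
K = exp(-6.10721687)
K = 0.0022267395, rounded to 4 significant figures:

0.002227


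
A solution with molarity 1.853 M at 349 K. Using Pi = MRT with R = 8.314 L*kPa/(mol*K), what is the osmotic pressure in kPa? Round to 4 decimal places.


Osmotic pressure (van't Hoff): Pi = M*R*T.
RT = 8.314 * 349 = 2901.586
Pi = 1.853 * 2901.586
Pi = 5376.638858 kPa, rounded to 4 dp:

5376.6389 kPa


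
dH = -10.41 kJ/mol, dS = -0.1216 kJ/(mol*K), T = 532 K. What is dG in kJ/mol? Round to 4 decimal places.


Gibbs: dG = dH - T*dS (consistent units, dS already in kJ/(mol*K)).
T*dS = 532 * -0.1216 = -64.6912
dG = -10.41 - (-64.6912)
dG = 54.2812 kJ/mol, rounded to 4 dp:

54.2812 kJ/mol


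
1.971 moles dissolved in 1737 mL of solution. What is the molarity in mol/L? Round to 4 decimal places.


Convert volume to liters: V_L = V_mL / 1000.
V_L = 1737 / 1000 = 1.737 L
M = n / V_L = 1.971 / 1.737
M = 1.13471503 mol/L, rounded to 4 dp:

1.1347 mol/L


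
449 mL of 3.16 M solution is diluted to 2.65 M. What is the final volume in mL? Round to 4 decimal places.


Dilution: M1*V1 = M2*V2, solve for V2.
V2 = M1*V1 / M2
V2 = 3.16 * 449 / 2.65
V2 = 1418.84 / 2.65
V2 = 535.41132075 mL, rounded to 4 dp:

535.4113 mL


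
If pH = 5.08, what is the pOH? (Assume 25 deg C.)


At 25 deg C, pH + pOH = 14.
pOH = 14 - pH = 14 - 5.08
pOH = 8.92:

8.92


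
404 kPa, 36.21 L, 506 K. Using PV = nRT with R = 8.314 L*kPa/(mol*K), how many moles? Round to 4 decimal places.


PV = nRT, solve for n = PV / (RT).
PV = 404 * 36.21 = 14628.84
RT = 8.314 * 506 = 4206.884
n = 14628.84 / 4206.884
n = 3.47735759 mol, rounded to 4 dp:

3.4774 mol


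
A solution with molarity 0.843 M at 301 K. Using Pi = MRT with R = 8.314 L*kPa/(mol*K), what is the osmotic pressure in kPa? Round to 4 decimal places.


Osmotic pressure (van't Hoff): Pi = M*R*T.
RT = 8.314 * 301 = 2502.514
Pi = 0.843 * 2502.514
Pi = 2109.619302 kPa, rounded to 4 dp:

2109.6193 kPa


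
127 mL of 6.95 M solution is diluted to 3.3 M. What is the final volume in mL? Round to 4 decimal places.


Dilution: M1*V1 = M2*V2, solve for V2.
V2 = M1*V1 / M2
V2 = 6.95 * 127 / 3.3
V2 = 882.65 / 3.3
V2 = 267.46969697 mL, rounded to 4 dp:

267.4697 mL


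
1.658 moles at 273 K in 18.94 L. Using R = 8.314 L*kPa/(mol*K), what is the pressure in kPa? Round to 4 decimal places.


PV = nRT, solve for P = nRT / V.
nRT = 1.658 * 8.314 * 273 = 3763.1991
P = 3763.1991 / 18.94
P = 198.69055438 kPa, rounded to 4 dp:

198.6906 kPa


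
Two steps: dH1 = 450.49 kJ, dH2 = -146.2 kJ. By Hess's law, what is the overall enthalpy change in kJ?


Hess's law: enthalpy is a state function, so add the step enthalpies.
dH_total = dH1 + dH2 = 450.49 + (-146.2)
dH_total = 304.29 kJ:

304.29 kJ


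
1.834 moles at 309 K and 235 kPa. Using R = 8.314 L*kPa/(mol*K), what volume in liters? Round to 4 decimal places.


PV = nRT, solve for V = nRT / P.
nRT = 1.834 * 8.314 * 309 = 4711.5937
V = 4711.5937 / 235
V = 20.04933489 L, rounded to 4 dp:

20.0493 L


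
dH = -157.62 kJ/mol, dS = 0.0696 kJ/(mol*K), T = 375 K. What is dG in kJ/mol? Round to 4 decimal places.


Gibbs: dG = dH - T*dS (consistent units, dS already in kJ/(mol*K)).
T*dS = 375 * 0.0696 = 26.1
dG = -157.62 - (26.1)
dG = -183.72 kJ/mol, rounded to 4 dp:

-183.7200 kJ/mol


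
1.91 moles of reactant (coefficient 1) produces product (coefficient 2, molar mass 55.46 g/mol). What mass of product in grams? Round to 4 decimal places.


Use the coefficient ratio to convert reactant moles to product moles, then multiply by the product's molar mass.
moles_P = moles_R * (coeff_P / coeff_R) = 1.91 * (2/1) = 3.82
mass_P = moles_P * M_P = 3.82 * 55.46
mass_P = 211.8572 g, rounded to 4 dp:

211.8572 g


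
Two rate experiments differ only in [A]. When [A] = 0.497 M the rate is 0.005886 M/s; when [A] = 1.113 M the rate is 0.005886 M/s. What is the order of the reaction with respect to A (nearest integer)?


Rate is proportional to [A]^n, so rate2/rate1 = ([A]2/[A]1)^n. Take logs to solve for n.
rate2/rate1 = 0.005886 / 0.005886 = 1.0
[A]2/[A]1 = 1.113 / 0.497 = 2.2394
n = ln(1.0) / ln(2.2394) = 0.0
Nearest integer order:

0


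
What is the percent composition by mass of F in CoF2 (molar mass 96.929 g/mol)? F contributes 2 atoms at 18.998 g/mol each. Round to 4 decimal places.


pct = 100 * (n_elem * M_elem) / M_total
mass_contribution = 2 * 18.998 = 37.996 g/mol
pct = 100 * 37.996 / 96.929
pct = 39.19982668 %, rounded to 4 dp:

39.1998 %


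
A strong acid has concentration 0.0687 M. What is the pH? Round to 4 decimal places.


A strong acid dissociates completely, so [H+] equals the given concentration.
pH = -log10([H+]) = -log10(0.0687)
pH = 1.16304326, rounded to 4 dp:

1.1630


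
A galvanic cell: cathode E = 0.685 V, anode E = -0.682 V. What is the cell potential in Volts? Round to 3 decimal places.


Standard cell potential: E_cell = E_cathode - E_anode.
E_cell = 0.685 - (-0.682)
E_cell = 1.367 V, rounded to 3 dp:

1.367 V


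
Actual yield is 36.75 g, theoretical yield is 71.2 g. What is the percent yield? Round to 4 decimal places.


% yield = 100 * actual / theoretical
% yield = 100 * 36.75 / 71.2
% yield = 51.61516854 %, rounded to 4 dp:

51.6152 %


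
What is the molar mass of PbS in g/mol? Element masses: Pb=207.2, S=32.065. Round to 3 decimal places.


M = sum(count * atomic_mass) over atoms.
M = 1*207.2 + 1*32.065
M = 207.2 + 32.065
M = 239.265 g/mol, rounded to 3 dp:

239.265 g/mol


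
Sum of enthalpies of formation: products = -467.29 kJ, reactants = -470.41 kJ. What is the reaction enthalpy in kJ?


dH_rxn = sum(dH_f products) - sum(dH_f reactants)
dH_rxn = -467.29 - (-470.41)
dH_rxn = 3.12 kJ:

3.12 kJ


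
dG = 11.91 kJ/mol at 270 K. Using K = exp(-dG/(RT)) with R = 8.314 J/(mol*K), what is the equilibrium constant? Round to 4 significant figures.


dG is in kJ/mol; multiply by 1000 to match R in J/(mol*K).
RT = 8.314 * 270 = 2244.78 J/mol
exponent = -dG*1000 / (RT) = -(11.91*1000) / 2244.78 = -5.30564242
K = exp(-5.30564242)
K = 0.0049635085, rounded to 4 significant figures:

0.004964


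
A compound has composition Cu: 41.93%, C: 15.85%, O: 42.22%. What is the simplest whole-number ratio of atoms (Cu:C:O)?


Assume 100 g of compound, divide each mass% by atomic mass to get moles, then normalize by the smallest to get a raw atom ratio.
Moles per 100 g: Cu: 41.93/63.546 = 0.6598, C: 15.85/12.011 = 1.3196, O: 42.22/15.999 = 2.6389
Raw ratio (divide by min = 0.6598): Cu: 1.0, C: 2.0, O: 3.999
Multiply by 1 to clear fractions: Cu: 1.0 ~= 1, C: 2.0 ~= 2, O: 3.999 ~= 4
Reduce by GCD to get the simplest whole-number ratio:

1:2:4


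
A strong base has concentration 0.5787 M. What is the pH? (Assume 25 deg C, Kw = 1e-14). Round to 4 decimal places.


A strong base dissociates completely, so [OH-] equals the given concentration.
pOH = -log10([OH-]) = -log10(0.5787) = 0.237547
pH = 14 - pOH = 14 - 0.237547
pH = 13.762453, rounded to 4 dp:

13.7625


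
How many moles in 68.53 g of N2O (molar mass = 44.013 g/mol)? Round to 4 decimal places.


n = mass / M
n = 68.53 / 44.013
n = 1.55703997 mol, rounded to 4 dp:

1.5570 mol


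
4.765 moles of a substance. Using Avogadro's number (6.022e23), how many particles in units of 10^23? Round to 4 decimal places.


N = n * NA, then divide by 1e23 for the requested units.
N / 1e23 = n * 6.022
N / 1e23 = 4.765 * 6.022
N / 1e23 = 28.69483, rounded to 4 dp:

28.6948


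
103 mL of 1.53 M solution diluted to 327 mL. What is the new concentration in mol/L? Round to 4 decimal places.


Dilution: M1*V1 = M2*V2, solve for M2.
M2 = M1*V1 / V2
M2 = 1.53 * 103 / 327
M2 = 157.59 / 327
M2 = 0.48192661 mol/L, rounded to 4 dp:

0.4819 mol/L


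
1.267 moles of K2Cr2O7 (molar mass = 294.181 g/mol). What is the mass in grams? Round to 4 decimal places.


mass = n * M
mass = 1.267 * 294.181
mass = 372.727327 g, rounded to 4 dp:

372.7273 g


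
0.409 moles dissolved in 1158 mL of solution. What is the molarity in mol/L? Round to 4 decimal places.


Convert volume to liters: V_L = V_mL / 1000.
V_L = 1158 / 1000 = 1.158 L
M = n / V_L = 0.409 / 1.158
M = 0.35319516 mol/L, rounded to 4 dp:

0.3532 mol/L


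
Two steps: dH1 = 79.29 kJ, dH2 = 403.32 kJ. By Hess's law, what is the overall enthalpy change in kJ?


Hess's law: enthalpy is a state function, so add the step enthalpies.
dH_total = dH1 + dH2 = 79.29 + (403.32)
dH_total = 482.61 kJ:

482.61 kJ


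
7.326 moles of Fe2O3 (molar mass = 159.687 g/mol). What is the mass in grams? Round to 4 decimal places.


mass = n * M
mass = 7.326 * 159.687
mass = 1169.866962 g, rounded to 4 dp:

1169.8670 g


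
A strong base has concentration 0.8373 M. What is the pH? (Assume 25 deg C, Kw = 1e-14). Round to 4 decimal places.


A strong base dissociates completely, so [OH-] equals the given concentration.
pOH = -log10([OH-]) = -log10(0.8373) = 0.077119
pH = 14 - pOH = 14 - 0.077119
pH = 13.922881, rounded to 4 dp:

13.9229


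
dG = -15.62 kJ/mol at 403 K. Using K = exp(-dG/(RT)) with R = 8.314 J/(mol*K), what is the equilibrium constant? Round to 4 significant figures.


dG is in kJ/mol; multiply by 1000 to match R in J/(mol*K).
RT = 8.314 * 403 = 3350.542 J/mol
exponent = -dG*1000 / (RT) = -(-15.62*1000) / 3350.542 = 4.66193231
K = exp(4.66193231)
K = 105.8404, rounded to 4 significant figures:

105.8


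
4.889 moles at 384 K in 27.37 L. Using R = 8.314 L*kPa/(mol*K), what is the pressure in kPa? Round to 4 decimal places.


PV = nRT, solve for P = nRT / V.
nRT = 4.889 * 8.314 * 384 = 15608.5041
P = 15608.5041 / 27.37
P = 570.27782609 kPa, rounded to 4 dp:

570.2778 kPa


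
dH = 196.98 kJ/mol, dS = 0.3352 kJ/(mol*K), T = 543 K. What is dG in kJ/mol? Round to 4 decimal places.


Gibbs: dG = dH - T*dS (consistent units, dS already in kJ/(mol*K)).
T*dS = 543 * 0.3352 = 182.0136
dG = 196.98 - (182.0136)
dG = 14.9664 kJ/mol, rounded to 4 dp:

14.9664 kJ/mol


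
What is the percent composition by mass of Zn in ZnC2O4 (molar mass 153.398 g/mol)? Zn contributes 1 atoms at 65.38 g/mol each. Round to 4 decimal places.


pct = 100 * (n_elem * M_elem) / M_total
mass_contribution = 1 * 65.38 = 65.38 g/mol
pct = 100 * 65.38 / 153.398
pct = 42.62115543 %, rounded to 4 dp:

42.6212 %


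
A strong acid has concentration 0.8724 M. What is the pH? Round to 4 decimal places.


A strong acid dissociates completely, so [H+] equals the given concentration.
pH = -log10([H+]) = -log10(0.8724)
pH = 0.05928434, rounded to 4 dp:

0.0593


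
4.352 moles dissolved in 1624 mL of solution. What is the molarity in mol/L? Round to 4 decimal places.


Convert volume to liters: V_L = V_mL / 1000.
V_L = 1624 / 1000 = 1.624 L
M = n / V_L = 4.352 / 1.624
M = 2.67980296 mol/L, rounded to 4 dp:

2.6798 mol/L


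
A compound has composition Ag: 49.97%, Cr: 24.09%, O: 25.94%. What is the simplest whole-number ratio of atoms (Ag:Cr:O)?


Assume 100 g of compound, divide each mass% by atomic mass to get moles, then normalize by the smallest to get a raw atom ratio.
Moles per 100 g: Ag: 49.97/107.868 = 0.4633, Cr: 24.09/51.996 = 0.4633, O: 25.94/15.999 = 1.6214
Raw ratio (divide by min = 0.4633): Ag: 1.0, Cr: 1.0, O: 3.5
Multiply by 2 to clear fractions: Ag: 2.0 ~= 2, Cr: 2.0 ~= 2, O: 7.0 ~= 7
Reduce by GCD to get the simplest whole-number ratio:

2:2:7


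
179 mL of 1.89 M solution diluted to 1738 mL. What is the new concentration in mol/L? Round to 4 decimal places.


Dilution: M1*V1 = M2*V2, solve for M2.
M2 = M1*V1 / V2
M2 = 1.89 * 179 / 1738
M2 = 338.31 / 1738
M2 = 0.19465478 mol/L, rounded to 4 dp:

0.1947 mol/L


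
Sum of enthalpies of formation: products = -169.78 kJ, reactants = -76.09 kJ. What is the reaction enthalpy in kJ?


dH_rxn = sum(dH_f products) - sum(dH_f reactants)
dH_rxn = -169.78 - (-76.09)
dH_rxn = -93.69 kJ:

-93.69 kJ


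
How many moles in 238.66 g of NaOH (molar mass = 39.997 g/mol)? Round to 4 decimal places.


n = mass / M
n = 238.66 / 39.997
n = 5.96694752 mol, rounded to 4 dp:

5.9669 mol


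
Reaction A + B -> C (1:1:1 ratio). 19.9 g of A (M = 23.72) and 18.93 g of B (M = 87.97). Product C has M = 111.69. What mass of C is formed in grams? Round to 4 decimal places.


Find moles of each reactant; the smaller value is the limiting reagent in a 1:1:1 reaction, so moles_C equals moles of the limiter.
n_A = mass_A / M_A = 19.9 / 23.72 = 0.838954 mol
n_B = mass_B / M_B = 18.93 / 87.97 = 0.215187 mol
Limiting reagent: B (smaller), n_limiting = 0.215187 mol
mass_C = n_limiting * M_C = 0.215187 * 111.69
mass_C = 24.03423603 g, rounded to 4 dp:

24.0342 g


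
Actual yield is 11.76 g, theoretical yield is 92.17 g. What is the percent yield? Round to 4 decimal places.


% yield = 100 * actual / theoretical
% yield = 100 * 11.76 / 92.17
% yield = 12.75903222 %, rounded to 4 dp:

12.7590 %


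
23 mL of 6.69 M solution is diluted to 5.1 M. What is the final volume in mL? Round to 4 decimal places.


Dilution: M1*V1 = M2*V2, solve for V2.
V2 = M1*V1 / M2
V2 = 6.69 * 23 / 5.1
V2 = 153.87 / 5.1
V2 = 30.17058824 mL, rounded to 4 dp:

30.1706 mL


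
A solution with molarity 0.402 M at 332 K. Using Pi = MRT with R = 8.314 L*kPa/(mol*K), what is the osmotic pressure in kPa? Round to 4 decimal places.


Osmotic pressure (van't Hoff): Pi = M*R*T.
RT = 8.314 * 332 = 2760.248
Pi = 0.402 * 2760.248
Pi = 1109.619696 kPa, rounded to 4 dp:

1109.6197 kPa
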